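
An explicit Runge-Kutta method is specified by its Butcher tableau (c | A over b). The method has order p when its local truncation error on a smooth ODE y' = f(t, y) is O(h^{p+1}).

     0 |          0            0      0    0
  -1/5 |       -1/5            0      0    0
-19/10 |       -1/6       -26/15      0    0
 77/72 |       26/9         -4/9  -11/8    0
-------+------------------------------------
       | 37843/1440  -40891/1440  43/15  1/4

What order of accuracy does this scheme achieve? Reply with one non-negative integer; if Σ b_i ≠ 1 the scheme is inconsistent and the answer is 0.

2

b = (37843/1440, -40891/1440, 43/15, 1/4)
c = (0, -1/5, -19/10, 77/72)
Ac = (0, 0, 26/75, 389/144)
Σ b_i: 37843/1440·1 + (-40891/1440)·1 + 43/15·1 + 1/4·1 = 1 ✓
b·c: (-40891/1440)·(-1/5) + 43/15·(-19/10) + 1/4·77/72 = 1/2 ✓
b·c²: (-40891/1440)·1/25 + 43/15·361/100 + 1/4·5929/5184 = 24620717/2592000 ≠ 1/3 ⇒ order 2.
b·Ac: 43/15·26/75 + 1/4·389/144 = 13353/8000 ≠ 1/6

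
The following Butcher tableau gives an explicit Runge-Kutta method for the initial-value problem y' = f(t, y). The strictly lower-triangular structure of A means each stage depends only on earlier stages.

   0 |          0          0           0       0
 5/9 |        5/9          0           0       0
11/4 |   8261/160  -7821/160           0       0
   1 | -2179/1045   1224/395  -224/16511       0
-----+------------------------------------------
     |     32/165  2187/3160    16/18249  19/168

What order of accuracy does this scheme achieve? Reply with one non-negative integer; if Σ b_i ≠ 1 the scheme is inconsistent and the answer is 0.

b = (32/165, 2187/3160, 16/18249, 19/168)
c = (0, 5/9, 11/4, 1)
Ac = (0, 0, -869/32, 32/19)
Σ b_i: 32/165·1 + 2187/3160·1 + 16/18249·1 + 19/168·1 = 1 ✓
b·c: 2187/3160·5/9 + 16/18249·11/4 + 19/168·1 = 1/2 ✓
b·c²: 2187/3160·25/81 + 16/18249·121/16 + 19/168·1 = 1/3 ✓
b·Ac: 16/18249·(-869/32) + 19/168·32/19 = 1/6 ✓
b·c³: 2187/3160·125/729 + 16/18249·1331/64 + 19/168·1 = 1/4 ✓
b·(c∘Ac): 16/18249·(-9559/128) + 19/168·32/19 = 1/8 ✓
b·Ac²: 16/18249·(-4345/288) + 19/168·146/171 = 1/12 ✓
b·A²c: 19/168·7/19 = 1/24 ✓; 4 stages ⇒ order 4.

4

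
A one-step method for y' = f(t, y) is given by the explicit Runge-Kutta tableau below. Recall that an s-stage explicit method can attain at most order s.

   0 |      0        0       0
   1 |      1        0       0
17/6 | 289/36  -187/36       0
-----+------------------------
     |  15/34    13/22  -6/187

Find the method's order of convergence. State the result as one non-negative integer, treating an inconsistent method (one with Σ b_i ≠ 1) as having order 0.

3

b = (15/34, 13/22, -6/187)
c = (0, 1, 17/6)
Ac = (0, 0, -187/36)
Σ b_i: 15/34·1 + 13/22·1 + (-6/187)·1 = 1 ✓
b·c: 13/22·1 + (-6/187)·17/6 = 1/2 ✓
b·c²: 13/22·1 + (-6/187)·289/36 = 1/3 ✓
b·Ac: (-6/187)·(-187/36) = 1/6 ✓; 3 stages ⇒ order 3.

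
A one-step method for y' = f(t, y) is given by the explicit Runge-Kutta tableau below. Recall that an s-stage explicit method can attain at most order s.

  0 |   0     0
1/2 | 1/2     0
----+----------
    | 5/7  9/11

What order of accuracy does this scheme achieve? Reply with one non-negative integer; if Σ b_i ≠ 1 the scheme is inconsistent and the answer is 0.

0

b = (5/7, 9/11)
c = (0, 1/2)
Σ b_i: 5/7·1 + 9/11·1 = 118/77 ≠ 1 ⇒ order 0.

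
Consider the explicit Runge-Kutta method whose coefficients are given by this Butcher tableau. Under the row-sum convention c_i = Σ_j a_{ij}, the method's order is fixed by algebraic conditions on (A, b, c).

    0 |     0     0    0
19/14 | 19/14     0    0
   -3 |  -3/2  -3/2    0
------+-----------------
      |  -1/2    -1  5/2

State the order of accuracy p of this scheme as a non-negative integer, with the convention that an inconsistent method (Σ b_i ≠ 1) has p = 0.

b = (-1/2, -1, 5/2)
c = (0, 19/14, -3)
Ac = (0, 0, -57/28)
Σ b_i: (-1/2)·1 + (-1)·1 + 5/2·1 = 1 ✓
b·c: (-1)·19/14 + 5/2·(-3) = -62/7 ≠ 1/2 ⇒ order 1.

1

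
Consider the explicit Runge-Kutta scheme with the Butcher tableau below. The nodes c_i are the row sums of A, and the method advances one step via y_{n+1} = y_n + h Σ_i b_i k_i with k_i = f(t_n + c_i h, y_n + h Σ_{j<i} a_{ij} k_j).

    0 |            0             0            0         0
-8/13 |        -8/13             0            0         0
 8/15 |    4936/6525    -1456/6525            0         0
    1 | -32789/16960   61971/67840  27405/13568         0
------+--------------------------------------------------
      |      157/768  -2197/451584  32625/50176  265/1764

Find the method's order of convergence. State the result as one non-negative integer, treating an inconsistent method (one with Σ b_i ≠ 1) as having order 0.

4

b = (157/768, -2197/451584, 32625/50176, 265/1764)
c = (0, -8/13, 8/15, 1)
Ac = (0, 0, 896/6525, 273/530)
Σ b_i: 157/768·1 + (-2197/451584)·1 + 32625/50176·1 + 265/1764·1 = 1 ✓
b·c: (-2197/451584)·(-8/13) + 32625/50176·8/15 + 265/1764·1 = 1/2 ✓
b·c²: (-2197/451584)·64/169 + 32625/50176·64/225 + 265/1764·1 = 1/3 ✓
b·Ac: 32625/50176·896/6525 + 265/1764·273/530 = 1/6 ✓
b·c³: (-2197/451584)·(-512/2197) + 32625/50176·512/3375 + 265/1764·1 = 1/4 ✓
b·(c∘Ac): 32625/50176·7168/97875 + 265/1764·273/530 = 1/8 ✓
b·Ac²: 32625/50176·(-7168/84825) + 265/1764·3171/3445 = 1/12 ✓
b·A²c: 265/1764·147/530 = 1/24 ✓; 4 stages ⇒ order 4.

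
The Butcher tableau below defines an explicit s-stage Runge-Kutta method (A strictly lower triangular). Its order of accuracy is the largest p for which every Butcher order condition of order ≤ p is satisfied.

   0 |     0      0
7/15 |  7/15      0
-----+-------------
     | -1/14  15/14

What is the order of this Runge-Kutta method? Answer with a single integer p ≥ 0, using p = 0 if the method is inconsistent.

b = (-1/14, 15/14)
c = (0, 7/15)
Σ b_i: (-1/14)·1 + 15/14·1 = 1 ✓
b·c: 15/14·7/15 = 1/2 ✓; 2 stages ⇒ order 2.

2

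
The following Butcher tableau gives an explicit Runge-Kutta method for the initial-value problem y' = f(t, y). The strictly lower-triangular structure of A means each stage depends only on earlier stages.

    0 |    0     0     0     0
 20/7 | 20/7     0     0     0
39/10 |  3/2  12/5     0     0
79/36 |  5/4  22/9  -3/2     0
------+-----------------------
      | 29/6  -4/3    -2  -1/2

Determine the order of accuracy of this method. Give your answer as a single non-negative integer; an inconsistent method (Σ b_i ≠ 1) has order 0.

b = (29/6, -4/3, -2, -1/2)
c = (0, 20/7, 39/10, 79/36)
Ac = (0, 0, 48/7, 1429/1260)
Σ b_i: 29/6·1 + (-4/3)·1 + (-2)·1 + (-1/2)·1 = 1 ✓
b·c: (-4/3)·20/7 + (-2)·39/10 + (-1/2)·79/36 = -32021/2520 ≠ 1/2 ⇒ order 1.

1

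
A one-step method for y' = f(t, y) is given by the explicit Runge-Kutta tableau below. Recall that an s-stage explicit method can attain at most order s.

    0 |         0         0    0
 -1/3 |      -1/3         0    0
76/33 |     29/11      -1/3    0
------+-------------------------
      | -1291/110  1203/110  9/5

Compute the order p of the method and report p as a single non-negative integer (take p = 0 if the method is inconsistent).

b = (-1291/110, 1203/110, 9/5)
c = (0, -1/3, 76/33)
Ac = (0, 0, 1/9)
Σ b_i: (-1291/110)·1 + 1203/110·1 + 9/5·1 = 1 ✓
b·c: 1203/110·(-1/3) + 9/5·76/33 = 1/2 ✓
b·c²: 1203/110·1/9 + 9/5·5776/1089 = 39067/3630 ≠ 1/3 ⇒ order 2.
b·Ac: 9/5·1/9 = 1/5 ≠ 1/6

2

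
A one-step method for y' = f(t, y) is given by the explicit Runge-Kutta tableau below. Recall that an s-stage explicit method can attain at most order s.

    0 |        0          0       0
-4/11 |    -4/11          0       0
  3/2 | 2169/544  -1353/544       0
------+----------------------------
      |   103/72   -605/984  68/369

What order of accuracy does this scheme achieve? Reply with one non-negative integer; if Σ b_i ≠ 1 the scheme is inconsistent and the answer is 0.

3

b = (103/72, -605/984, 68/369)
c = (0, -4/11, 3/2)
Ac = (0, 0, 123/136)
Σ b_i: 103/72·1 + (-605/984)·1 + 68/369·1 = 1 ✓
b·c: (-605/984)·(-4/11) + 68/369·3/2 = 1/2 ✓
b·c²: (-605/984)·16/121 + 68/369·9/4 = 1/3 ✓
b·Ac: 68/369·123/136 = 1/6 ✓; 3 stages ⇒ order 3.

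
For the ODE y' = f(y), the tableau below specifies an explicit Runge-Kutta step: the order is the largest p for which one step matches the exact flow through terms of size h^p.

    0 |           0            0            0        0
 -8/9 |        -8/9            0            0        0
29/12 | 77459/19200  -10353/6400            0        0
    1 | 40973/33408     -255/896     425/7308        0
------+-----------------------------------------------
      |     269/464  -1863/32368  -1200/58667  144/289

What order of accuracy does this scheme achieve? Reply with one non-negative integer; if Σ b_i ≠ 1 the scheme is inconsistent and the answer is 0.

b = (269/464, -1863/32368, -1200/58667, 144/289)
c = (0, -8/9, 29/12, 1)
Ac = (0, 0, 3451/2400, 85/216)
Σ b_i: 269/464·1 + (-1863/32368)·1 + (-1200/58667)·1 + 144/289·1 = 1 ✓
b·c: (-1863/32368)·(-8/9) + (-1200/58667)·29/12 + 144/289·1 = 1/2 ✓
b·c²: (-1863/32368)·64/81 + (-1200/58667)·841/144 + 144/289·1 = 1/3 ✓
b·Ac: (-1200/58667)·3451/2400 + 144/289·85/216 = 1/6 ✓
b·c³: (-1863/32368)·(-512/729) + (-1200/58667)·24389/1728 + 144/289·1 = 1/4 ✓
b·(c∘Ac): (-1200/58667)·100079/28800 + 144/289·85/216 = 1/8 ✓
b·Ac²: (-1200/58667)·(-3451/2700) + 144/289·595/5184 = 1/12 ✓
b·A²c: 144/289·289/3456 = 1/24 ✓; 4 stages ⇒ order 4.

4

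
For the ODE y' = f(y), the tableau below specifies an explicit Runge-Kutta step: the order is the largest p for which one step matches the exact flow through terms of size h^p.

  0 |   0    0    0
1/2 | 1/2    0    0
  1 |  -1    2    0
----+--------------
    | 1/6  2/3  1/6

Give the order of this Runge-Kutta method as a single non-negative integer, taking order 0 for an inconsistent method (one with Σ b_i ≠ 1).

3

b = (1/6, 2/3, 1/6)
c = (0, 1/2, 1)
Ac = (0, 0, 1)
Σ b_i: 1/6·1 + 2/3·1 + 1/6·1 = 1 ✓
b·c: 2/3·1/2 + 1/6·1 = 1/2 ✓
b·c²: 2/3·1/4 + 1/6·1 = 1/3 ✓
b·Ac: 1/6·1 = 1/6 ✓; 3 stages ⇒ order 3.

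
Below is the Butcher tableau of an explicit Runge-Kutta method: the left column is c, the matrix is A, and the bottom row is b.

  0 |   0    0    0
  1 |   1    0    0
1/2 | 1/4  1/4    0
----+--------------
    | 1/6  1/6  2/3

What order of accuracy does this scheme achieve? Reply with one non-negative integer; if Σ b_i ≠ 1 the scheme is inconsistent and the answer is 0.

b = (1/6, 1/6, 2/3)
c = (0, 1, 1/2)
Ac = (0, 0, 1/4)
Σ b_i: 1/6·1 + 1/6·1 + 2/3·1 = 1 ✓
b·c: 1/6·1 + 2/3·1/2 = 1/2 ✓
b·c²: 1/6·1 + 2/3·1/4 = 1/3 ✓
b·Ac: 2/3·1/4 = 1/6 ✓; 3 stages ⇒ order 3.

3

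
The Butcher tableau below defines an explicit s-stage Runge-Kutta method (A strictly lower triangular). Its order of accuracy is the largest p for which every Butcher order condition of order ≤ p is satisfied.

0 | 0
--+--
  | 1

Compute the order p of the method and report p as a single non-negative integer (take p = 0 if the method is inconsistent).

1

b = (1)
c = (0)
Σ b_i: 1·1 = 1 ✓; 1 stage ⇒ order 1.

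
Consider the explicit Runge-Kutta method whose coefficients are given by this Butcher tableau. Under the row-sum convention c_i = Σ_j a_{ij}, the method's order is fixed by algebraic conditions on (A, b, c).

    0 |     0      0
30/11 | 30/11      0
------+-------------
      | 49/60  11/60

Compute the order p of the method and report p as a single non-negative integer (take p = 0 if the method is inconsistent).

2

b = (49/60, 11/60)
c = (0, 30/11)
Σ b_i: 49/60·1 + 11/60·1 = 1 ✓
b·c: 11/60·30/11 = 1/2 ✓; 2 stages ⇒ order 2.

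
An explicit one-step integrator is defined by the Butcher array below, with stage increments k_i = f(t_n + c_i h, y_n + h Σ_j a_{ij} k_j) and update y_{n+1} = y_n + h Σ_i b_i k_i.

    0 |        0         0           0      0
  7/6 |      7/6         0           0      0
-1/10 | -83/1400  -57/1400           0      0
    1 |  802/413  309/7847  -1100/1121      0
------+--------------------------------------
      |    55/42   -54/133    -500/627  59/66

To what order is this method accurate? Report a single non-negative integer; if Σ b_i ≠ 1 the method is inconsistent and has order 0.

4

b = (55/42, -54/133, -500/627, 59/66)
c = (0, 7/6, -1/10, 1)
Ac = (0, 0, -19/400, 17/118)
Σ b_i: 55/42·1 + (-54/133)·1 + (-500/627)·1 + 59/66·1 = 1 ✓
b·c: (-54/133)·7/6 + (-500/627)·(-1/10) + 59/66·1 = 1/2 ✓
b·c²: (-54/133)·49/36 + (-500/627)·1/100 + 59/66·1 = 1/3 ✓
b·Ac: (-500/627)·(-19/400) + 59/66·17/118 = 1/6 ✓
b·c³: (-54/133)·343/216 + (-500/627)·(-1/1000) + 59/66·1 = 1/4 ✓
b·(c∘Ac): (-500/627)·19/4000 + 59/66·17/118 = 1/8 ✓
b·Ac²: (-500/627)·(-133/2400) + 59/66·31/708 = 1/12 ✓
b·A²c: 59/66·11/236 = 1/24 ✓; 4 stages ⇒ order 4.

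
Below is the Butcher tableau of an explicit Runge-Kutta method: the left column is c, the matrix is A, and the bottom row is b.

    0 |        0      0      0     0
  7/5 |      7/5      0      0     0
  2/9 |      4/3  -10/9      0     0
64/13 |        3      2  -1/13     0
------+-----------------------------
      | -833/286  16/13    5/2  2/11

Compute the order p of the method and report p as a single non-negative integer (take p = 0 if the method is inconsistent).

1

b = (-833/286, 16/13, 5/2, 2/11)
c = (0, 7/5, 2/9, 64/13)
Ac = (0, 0, -14/9, 1628/585)
Σ b_i: (-833/286)·1 + 16/13·1 + 5/2·1 + 2/11·1 = 1 ✓
b·c: 16/13·7/5 + 5/2·2/9 + 2/11·64/13 = 1571/495 ≠ 1/2 ⇒ order 1.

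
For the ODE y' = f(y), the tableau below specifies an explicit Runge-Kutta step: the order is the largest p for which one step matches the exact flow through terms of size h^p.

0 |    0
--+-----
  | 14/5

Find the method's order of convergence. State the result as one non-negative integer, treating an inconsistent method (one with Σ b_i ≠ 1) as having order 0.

b = (14/5)
c = (0)
Σ b_i: 14/5·1 = 14/5 ≠ 1 ⇒ order 0.

0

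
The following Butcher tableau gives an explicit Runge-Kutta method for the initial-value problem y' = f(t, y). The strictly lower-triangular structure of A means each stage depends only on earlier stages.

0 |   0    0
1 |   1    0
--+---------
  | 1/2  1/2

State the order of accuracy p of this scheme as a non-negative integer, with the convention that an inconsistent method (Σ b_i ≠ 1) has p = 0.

2

b = (1/2, 1/2)
c = (0, 1)
Σ b_i: 1/2·1 + 1/2·1 = 1 ✓
b·c: 1/2·1 = 1/2 ✓; 2 stages ⇒ order 2.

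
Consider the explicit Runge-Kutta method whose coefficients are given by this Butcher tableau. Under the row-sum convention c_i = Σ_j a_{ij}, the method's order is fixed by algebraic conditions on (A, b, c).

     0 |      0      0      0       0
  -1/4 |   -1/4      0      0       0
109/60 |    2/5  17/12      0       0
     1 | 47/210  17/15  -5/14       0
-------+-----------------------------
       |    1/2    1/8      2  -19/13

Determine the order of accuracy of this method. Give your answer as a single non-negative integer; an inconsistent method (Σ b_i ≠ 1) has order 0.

0

b = (1/2, 1/8, 2, -19/13)
c = (0, -1/4, 109/60, 1)
Ac = (0, 0, -17/48, -261/280)
Σ b_i: 1/2·1 + 1/8·1 + 2·1 + (-19/13)·1 = 121/104 ≠ 1 ⇒ order 0.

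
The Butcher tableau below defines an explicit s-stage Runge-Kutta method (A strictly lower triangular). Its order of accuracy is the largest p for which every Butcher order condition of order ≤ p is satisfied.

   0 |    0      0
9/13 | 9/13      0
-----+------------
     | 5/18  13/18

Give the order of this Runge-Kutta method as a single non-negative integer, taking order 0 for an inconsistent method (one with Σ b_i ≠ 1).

2

b = (5/18, 13/18)
c = (0, 9/13)
Σ b_i: 5/18·1 + 13/18·1 = 1 ✓
b·c: 13/18·9/13 = 1/2 ✓; 2 stages ⇒ order 2.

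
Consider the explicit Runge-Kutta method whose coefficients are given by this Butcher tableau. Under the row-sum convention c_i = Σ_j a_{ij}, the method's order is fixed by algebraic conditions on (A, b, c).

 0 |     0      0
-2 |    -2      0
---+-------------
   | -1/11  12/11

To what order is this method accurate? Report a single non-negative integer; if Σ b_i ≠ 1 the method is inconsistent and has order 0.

1

b = (-1/11, 12/11)
c = (0, -2)
Σ b_i: (-1/11)·1 + 12/11·1 = 1 ✓
b·c: 12/11·(-2) = -24/11 ≠ 1/2 ⇒ order 1.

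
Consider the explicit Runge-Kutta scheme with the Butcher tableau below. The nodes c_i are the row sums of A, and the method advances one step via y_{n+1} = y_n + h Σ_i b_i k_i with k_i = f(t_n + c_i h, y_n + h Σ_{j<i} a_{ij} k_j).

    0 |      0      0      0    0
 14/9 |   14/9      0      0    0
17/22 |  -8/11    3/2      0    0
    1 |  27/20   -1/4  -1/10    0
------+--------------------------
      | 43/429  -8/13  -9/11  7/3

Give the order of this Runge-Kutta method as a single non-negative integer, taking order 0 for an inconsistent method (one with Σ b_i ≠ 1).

b = (43/429, -8/13, -9/11, 7/3)
c = (0, 14/9, 17/22, 1)
Ac = (0, 0, 7/3, -923/1980)
Σ b_i: 43/429·1 + (-8/13)·1 + (-9/11)·1 + 7/3·1 = 1 ✓
b·c: (-8/13)·14/9 + (-9/11)·17/22 + 7/3·1 = 21061/28314 ≠ 1/2 ⇒ order 1.

1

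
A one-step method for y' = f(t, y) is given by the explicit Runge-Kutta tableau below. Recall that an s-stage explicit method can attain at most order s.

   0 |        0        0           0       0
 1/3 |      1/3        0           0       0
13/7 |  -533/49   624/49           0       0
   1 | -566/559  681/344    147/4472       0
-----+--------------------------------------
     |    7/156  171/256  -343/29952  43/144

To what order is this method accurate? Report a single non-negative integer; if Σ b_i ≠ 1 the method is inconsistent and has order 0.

b = (7/156, 171/256, -343/29952, 43/144)
c = (0, 1/3, 13/7, 1)
Ac = (0, 0, 208/49, 31/43)
Σ b_i: 7/156·1 + 171/256·1 + (-343/29952)·1 + 43/144·1 = 1 ✓
b·c: 171/256·1/3 + (-343/29952)·13/7 + 43/144·1 = 1/2 ✓
b·c²: 171/256·1/9 + (-343/29952)·169/49 + 43/144·1 = 1/3 ✓
b·Ac: (-343/29952)·208/49 + 43/144·31/43 = 1/6 ✓
b·c³: 171/256·1/27 + (-343/29952)·2197/343 + 43/144·1 = 1/4 ✓
b·(c∘Ac): (-343/29952)·2704/343 + 43/144·31/43 = 1/8 ✓
b·Ac²: (-343/29952)·208/147 + 43/144·1/3 = 1/12 ✓
b·A²c: 43/144·6/43 = 1/24 ✓; 4 stages ⇒ order 4.

4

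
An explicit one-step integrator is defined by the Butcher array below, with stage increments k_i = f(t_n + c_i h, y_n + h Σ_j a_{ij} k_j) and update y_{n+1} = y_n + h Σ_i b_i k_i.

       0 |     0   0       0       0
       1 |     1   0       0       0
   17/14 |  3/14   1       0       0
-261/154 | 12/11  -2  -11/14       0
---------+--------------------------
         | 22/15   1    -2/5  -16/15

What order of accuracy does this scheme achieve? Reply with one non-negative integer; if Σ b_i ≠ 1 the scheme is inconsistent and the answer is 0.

1

b = (22/15, 1, -2/5, -16/15)
c = (0, 1, 17/14, -261/154)
Ac = (0, 0, 1, -579/196)
Σ b_i: 22/15·1 + 1·1 + (-2/5)·1 + (-16/15)·1 = 1 ✓
b·c: 1·1 + (-2/5)·17/14 + (-16/15)·(-261/154) = 894/385 ≠ 1/2 ⇒ order 1.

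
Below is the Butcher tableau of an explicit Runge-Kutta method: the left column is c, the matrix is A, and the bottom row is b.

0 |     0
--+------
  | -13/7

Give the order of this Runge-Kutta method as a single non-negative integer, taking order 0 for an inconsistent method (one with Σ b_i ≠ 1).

b = (-13/7)
c = (0)
Σ b_i: (-13/7)·1 = -13/7 ≠ 1 ⇒ order 0.

0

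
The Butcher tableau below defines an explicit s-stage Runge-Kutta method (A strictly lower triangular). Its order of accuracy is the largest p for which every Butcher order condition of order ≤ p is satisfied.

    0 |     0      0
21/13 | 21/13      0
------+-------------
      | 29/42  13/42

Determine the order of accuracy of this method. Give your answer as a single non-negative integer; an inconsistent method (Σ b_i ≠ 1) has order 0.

b = (29/42, 13/42)
c = (0, 21/13)
Σ b_i: 29/42·1 + 13/42·1 = 1 ✓
b·c: 13/42·21/13 = 1/2 ✓; 2 stages ⇒ order 2.

2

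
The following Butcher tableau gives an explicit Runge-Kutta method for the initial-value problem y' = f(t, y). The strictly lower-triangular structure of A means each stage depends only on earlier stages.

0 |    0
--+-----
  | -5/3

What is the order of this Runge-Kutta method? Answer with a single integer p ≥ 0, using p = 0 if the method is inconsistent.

b = (-5/3)
c = (0)
Σ b_i: (-5/3)·1 = -5/3 ≠ 1 ⇒ order 0.

0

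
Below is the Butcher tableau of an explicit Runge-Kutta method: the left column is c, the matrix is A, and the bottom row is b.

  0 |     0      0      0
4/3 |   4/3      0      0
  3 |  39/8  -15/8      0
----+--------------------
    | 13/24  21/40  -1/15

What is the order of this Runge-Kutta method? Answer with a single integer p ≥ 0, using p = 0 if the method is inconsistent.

3

b = (13/24, 21/40, -1/15)
c = (0, 4/3, 3)
Ac = (0, 0, -5/2)
Σ b_i: 13/24·1 + 21/40·1 + (-1/15)·1 = 1 ✓
b·c: 21/40·4/3 + (-1/15)·3 = 1/2 ✓
b·c²: 21/40·16/9 + (-1/15)·9 = 1/3 ✓
b·Ac: (-1/15)·(-5/2) = 1/6 ✓; 3 stages ⇒ order 3.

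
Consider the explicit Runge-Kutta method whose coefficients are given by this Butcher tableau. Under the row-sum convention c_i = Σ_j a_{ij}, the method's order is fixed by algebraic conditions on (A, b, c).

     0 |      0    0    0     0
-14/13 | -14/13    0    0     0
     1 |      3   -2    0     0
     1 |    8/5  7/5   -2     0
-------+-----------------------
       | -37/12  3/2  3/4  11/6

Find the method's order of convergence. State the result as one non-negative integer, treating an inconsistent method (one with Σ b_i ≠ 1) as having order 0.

b = (-37/12, 3/2, 3/4, 11/6)
c = (0, -14/13, 1, 1)
Ac = (0, 0, 28/13, -228/65)
Σ b_i: (-37/12)·1 + 3/2·1 + 3/4·1 + 11/6·1 = 1 ✓
b·c: 3/2·(-14/13) + 3/4·1 + 11/6·1 = 151/156 ≠ 1/2 ⇒ order 1.

1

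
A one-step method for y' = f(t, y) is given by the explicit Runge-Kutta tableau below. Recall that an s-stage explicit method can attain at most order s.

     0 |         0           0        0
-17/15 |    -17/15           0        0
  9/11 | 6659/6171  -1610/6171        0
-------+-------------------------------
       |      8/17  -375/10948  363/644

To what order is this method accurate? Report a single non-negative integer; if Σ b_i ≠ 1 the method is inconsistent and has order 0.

b = (8/17, -375/10948, 363/644)
c = (0, -17/15, 9/11)
Ac = (0, 0, 322/1089)
Σ b_i: 8/17·1 + (-375/10948)·1 + 363/644·1 = 1 ✓
b·c: (-375/10948)·(-17/15) + 363/644·9/11 = 1/2 ✓
b·c²: (-375/10948)·289/225 + 363/644·81/121 = 1/3 ✓
b·Ac: 363/644·322/1089 = 1/6 ✓; 3 stages ⇒ order 3.

3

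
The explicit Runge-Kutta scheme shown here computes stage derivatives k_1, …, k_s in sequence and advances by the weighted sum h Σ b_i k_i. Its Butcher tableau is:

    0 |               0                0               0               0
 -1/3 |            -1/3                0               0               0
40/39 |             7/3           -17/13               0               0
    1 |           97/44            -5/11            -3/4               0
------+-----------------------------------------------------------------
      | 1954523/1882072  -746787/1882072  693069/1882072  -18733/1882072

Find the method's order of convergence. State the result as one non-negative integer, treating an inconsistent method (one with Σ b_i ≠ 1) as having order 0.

b = (1954523/1882072, -746787/1882072, 693069/1882072, -18733/1882072)
c = (0, -1/3, 40/39, 1)
Ac = (0, 0, 17/39, -265/429)
Σ b_i: 1954523/1882072·1 + (-746787/1882072)·1 + 693069/1882072·1 + (-18733/1882072)·1 = 1 ✓
b·c: (-746787/1882072)·(-1/3) + 693069/1882072·40/39 + (-18733/1882072)·1 = 1/2 ✓
b·c²: (-746787/1882072)·1/9 + 693069/1882072·1600/1521 + (-18733/1882072)·1 = 1/3 ✓
b·Ac: 693069/1882072·17/39 + (-18733/1882072)·(-265/429) = 1/6 ✓
b·c³: (-746787/1882072)·(-1/27) + 693069/1882072·64000/59319 + (-18733/1882072)·1 = 2459231/6116734 ≠ 1/4 ⇒ order 3.
b·(c∘Ac): 693069/1882072·680/1521 + (-18733/1882072)·(-265/429) = 321425/1882072 ≠ 1/8
b·Ac²: 693069/1882072·(-17/117) + (-18733/1882072)·(-14045/16731) = -4971139/110101212 ≠ 1/12
b·A²c: (-18733/1882072)·(-17/52) = 24497/7528288 ≠ 1/24

3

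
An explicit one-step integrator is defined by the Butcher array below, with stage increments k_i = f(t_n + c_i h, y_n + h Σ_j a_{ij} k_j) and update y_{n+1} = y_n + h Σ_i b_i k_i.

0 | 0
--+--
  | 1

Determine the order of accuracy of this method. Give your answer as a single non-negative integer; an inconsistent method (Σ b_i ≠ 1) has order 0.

b = (1)
c = (0)
Σ b_i: 1·1 = 1 ✓; 1 stage ⇒ order 1.

1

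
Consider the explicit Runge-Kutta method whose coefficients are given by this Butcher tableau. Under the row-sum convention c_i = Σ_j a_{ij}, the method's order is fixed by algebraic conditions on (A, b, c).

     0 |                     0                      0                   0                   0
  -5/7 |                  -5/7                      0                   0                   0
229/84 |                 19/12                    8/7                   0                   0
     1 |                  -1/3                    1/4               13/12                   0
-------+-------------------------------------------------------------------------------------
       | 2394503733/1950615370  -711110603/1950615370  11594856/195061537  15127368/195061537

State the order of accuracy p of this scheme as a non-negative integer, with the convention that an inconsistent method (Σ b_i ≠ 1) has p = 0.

b = (2394503733/1950615370, -711110603/1950615370, 11594856/195061537, 15127368/195061537)
c = (0, -5/7, 229/84, 1)
Ac = (0, 0, -40/49, 2797/1008)
Σ b_i: 2394503733/1950615370·1 + (-711110603/1950615370)·1 + 11594856/195061537·1 + 15127368/195061537·1 = 1 ✓
b·c: (-711110603/1950615370)·(-5/7) + 11594856/195061537·229/84 + 15127368/195061537·1 = 1/2 ✓
b·c²: (-711110603/1950615370)·25/49 + 11594856/195061537·52441/7056 + 15127368/195061537·1 = 1/3 ✓
b·Ac: 11594856/195061537·(-40/49) + 15127368/195061537·2797/1008 = 1/6 ✓
b·c³: (-711110603/1950615370)·(-125/343) + 11594856/195061537·12008989/592704 + 15127368/195061537·1 = 973622254217/688177102536 ≠ 1/4 ⇒ order 3.
b·(c∘Ac): 11594856/195061537·(-2290/1029) + 15127368/195061537·2797/1008 = 4754432113/57348091878 ≠ 1/8
b·Ac²: 11594856/195061537·200/343 + 15127368/195061537·692533/84672 = 460360672831/688177102536 ≠ 1/12
b·A²c: 15127368/195061537·(-130/147) = -655519280/9558015313 ≠ 1/24

3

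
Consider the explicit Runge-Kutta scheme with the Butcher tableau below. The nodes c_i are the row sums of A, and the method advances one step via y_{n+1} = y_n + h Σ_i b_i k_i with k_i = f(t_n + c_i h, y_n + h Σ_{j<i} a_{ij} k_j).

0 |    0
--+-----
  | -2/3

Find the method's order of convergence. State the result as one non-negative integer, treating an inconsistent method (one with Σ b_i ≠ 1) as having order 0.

0

b = (-2/3)
c = (0)
Σ b_i: (-2/3)·1 = -2/3 ≠ 1 ⇒ order 0.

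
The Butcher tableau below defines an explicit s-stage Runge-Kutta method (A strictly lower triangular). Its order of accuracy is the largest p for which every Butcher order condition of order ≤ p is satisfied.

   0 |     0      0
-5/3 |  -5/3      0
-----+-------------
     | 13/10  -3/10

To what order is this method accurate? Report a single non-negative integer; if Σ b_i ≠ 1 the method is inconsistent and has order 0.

b = (13/10, -3/10)
c = (0, -5/3)
Σ b_i: 13/10·1 + (-3/10)·1 = 1 ✓
b·c: (-3/10)·(-5/3) = 1/2 ✓; 2 stages ⇒ order 2.

2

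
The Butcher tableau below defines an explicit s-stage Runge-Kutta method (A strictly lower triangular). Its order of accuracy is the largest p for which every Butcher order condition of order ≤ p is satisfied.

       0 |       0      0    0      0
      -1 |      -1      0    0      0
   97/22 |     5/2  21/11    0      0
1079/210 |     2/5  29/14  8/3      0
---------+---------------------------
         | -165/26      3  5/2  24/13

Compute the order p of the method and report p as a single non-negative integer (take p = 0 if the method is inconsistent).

1

b = (-165/26, 3, 5/2, 24/13)
c = (0, -1, 97/22, 1079/210)
Ac = (0, 0, -21/11, 4475/462)
Σ b_i: (-165/26)·1 + 3·1 + 5/2·1 + 24/13·1 = 1 ✓
b·c: 3·(-1) + 5/2·97/22 + 24/13·1079/210 = 26963/1540 ≠ 1/2 ⇒ order 1.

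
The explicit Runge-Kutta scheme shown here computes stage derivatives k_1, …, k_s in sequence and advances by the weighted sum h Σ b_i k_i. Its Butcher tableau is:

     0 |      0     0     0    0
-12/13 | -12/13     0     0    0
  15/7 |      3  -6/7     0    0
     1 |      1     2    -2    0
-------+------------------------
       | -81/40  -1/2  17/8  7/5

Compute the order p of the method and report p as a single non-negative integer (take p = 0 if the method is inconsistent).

1

b = (-81/40, -1/2, 17/8, 7/5)
c = (0, -12/13, 15/7, 1)
Ac = (0, 0, 72/91, -558/91)
Σ b_i: (-81/40)·1 + (-1/2)·1 + 17/8·1 + 7/5·1 = 1 ✓
b·c: (-1/2)·(-12/13) + 17/8·15/7 + 7/5·1 = 23351/3640 ≠ 1/2 ⇒ order 1.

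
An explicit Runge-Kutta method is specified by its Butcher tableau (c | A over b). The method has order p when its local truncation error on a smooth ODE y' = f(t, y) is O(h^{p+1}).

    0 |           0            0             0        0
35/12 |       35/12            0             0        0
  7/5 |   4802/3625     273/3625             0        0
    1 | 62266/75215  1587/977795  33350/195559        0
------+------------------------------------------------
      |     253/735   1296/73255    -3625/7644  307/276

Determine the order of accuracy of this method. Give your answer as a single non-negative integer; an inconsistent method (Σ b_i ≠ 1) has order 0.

b = (253/735, 1296/73255, -3625/7644, 307/276)
c = (0, 35/12, 7/5, 1)
Ac = (0, 0, 637/2900, 299/1228)
Σ b_i: 253/735·1 + 1296/73255·1 + (-3625/7644)·1 + 307/276·1 = 1 ✓
b·c: 1296/73255·35/12 + (-3625/7644)·7/5 + 307/276·1 = 1/2 ✓
b·c²: 1296/73255·1225/144 + (-3625/7644)·49/25 + 307/276·1 = 1/3 ✓
b·Ac: (-3625/7644)·637/2900 + 307/276·299/1228 = 1/6 ✓
b·c³: 1296/73255·42875/1728 + (-3625/7644)·343/125 + 307/276·1 = 1/4 ✓
b·(c∘Ac): (-3625/7644)·4459/14500 + 307/276·299/1228 = 1/8 ✓
b·Ac²: (-3625/7644)·4459/6960 + 307/276·5129/14736 = 1/12 ✓
b·A²c: 307/276·23/614 = 1/24 ✓; 4 stages ⇒ order 4.

4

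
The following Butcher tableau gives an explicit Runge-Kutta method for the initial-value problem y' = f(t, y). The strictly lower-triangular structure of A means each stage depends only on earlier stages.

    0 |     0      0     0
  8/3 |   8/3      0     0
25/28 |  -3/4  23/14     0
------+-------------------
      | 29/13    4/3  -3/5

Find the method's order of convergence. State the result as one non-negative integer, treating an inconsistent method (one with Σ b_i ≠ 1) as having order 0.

b = (29/13, 4/3, -3/5)
c = (0, 8/3, 25/28)
Ac = (0, 0, 92/21)
Σ b_i: 29/13·1 + 4/3·1 + (-3/5)·1 = 578/195 ≠ 1 ⇒ order 0.

0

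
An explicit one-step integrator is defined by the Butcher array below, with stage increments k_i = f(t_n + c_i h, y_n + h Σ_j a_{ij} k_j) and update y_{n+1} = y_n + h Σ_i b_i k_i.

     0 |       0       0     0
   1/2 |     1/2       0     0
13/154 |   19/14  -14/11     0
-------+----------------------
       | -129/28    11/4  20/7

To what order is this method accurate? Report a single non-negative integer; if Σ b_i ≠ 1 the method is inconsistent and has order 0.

1

b = (-129/28, 11/4, 20/7)
c = (0, 1/2, 13/154)
Ac = (0, 0, -7/11)
Σ b_i: (-129/28)·1 + 11/4·1 + 20/7·1 = 1 ✓
b·c: 11/4·1/2 + 20/7·13/154 = 6969/4312 ≠ 1/2 ⇒ order 1.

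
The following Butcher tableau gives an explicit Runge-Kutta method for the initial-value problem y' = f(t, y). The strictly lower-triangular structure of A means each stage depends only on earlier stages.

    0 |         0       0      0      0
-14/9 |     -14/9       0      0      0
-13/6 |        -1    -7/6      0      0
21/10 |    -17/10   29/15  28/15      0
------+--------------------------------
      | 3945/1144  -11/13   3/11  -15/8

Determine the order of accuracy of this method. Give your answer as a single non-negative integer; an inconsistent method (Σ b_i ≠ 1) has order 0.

1

b = (3945/1144, -11/13, 3/11, -15/8)
c = (0, -14/9, -13/6, 21/10)
Ac = (0, 0, 49/27, -952/135)
Σ b_i: 3945/1144·1 + (-11/13)·1 + 3/11·1 + (-15/8)·1 = 1 ✓
b·c: (-11/13)·(-14/9) + 3/11·(-13/6) + (-15/8)·21/10 = -66145/20592 ≠ 1/2 ⇒ order 1.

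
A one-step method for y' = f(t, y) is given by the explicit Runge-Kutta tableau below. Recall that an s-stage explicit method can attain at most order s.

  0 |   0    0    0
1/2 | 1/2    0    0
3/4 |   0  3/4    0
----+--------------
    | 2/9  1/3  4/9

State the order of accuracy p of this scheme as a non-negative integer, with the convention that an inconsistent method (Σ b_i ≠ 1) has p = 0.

3

b = (2/9, 1/3, 4/9)
c = (0, 1/2, 3/4)
Ac = (0, 0, 3/8)
Σ b_i: 2/9·1 + 1/3·1 + 4/9·1 = 1 ✓
b·c: 1/3·1/2 + 4/9·3/4 = 1/2 ✓
b·c²: 1/3·1/4 + 4/9·9/16 = 1/3 ✓
b·Ac: 4/9·3/8 = 1/6 ✓; 3 stages ⇒ order 3.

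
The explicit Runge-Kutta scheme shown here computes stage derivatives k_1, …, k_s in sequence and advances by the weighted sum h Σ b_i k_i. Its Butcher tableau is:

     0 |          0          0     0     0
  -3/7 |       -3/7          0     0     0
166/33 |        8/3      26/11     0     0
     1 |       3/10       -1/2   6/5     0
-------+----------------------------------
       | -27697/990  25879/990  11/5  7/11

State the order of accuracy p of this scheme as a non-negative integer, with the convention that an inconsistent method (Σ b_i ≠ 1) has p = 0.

2

b = (-27697/990, 25879/990, 11/5, 7/11)
c = (0, -3/7, 166/33, 1)
Ac = (0, 0, -78/77, 4813/770)
Σ b_i: (-27697/990)·1 + 25879/990·1 + 11/5·1 + 7/11·1 = 1 ✓
b·c: 25879/990·(-3/7) + 11/5·166/33 + 7/11·1 = 1/2 ✓
b·c²: 25879/990·9/49 + 11/5·27556/1089 + 7/11·1 = 38497/630 ≠ 1/3 ⇒ order 2.
b·Ac: 11/5·(-78/77) + 7/11·4813/770 = 2963/1694 ≠ 1/6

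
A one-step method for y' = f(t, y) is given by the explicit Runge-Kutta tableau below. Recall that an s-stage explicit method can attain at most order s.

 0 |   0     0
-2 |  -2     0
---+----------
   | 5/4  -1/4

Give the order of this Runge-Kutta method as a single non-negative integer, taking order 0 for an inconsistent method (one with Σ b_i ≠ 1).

b = (5/4, -1/4)
c = (0, -2)
Σ b_i: 5/4·1 + (-1/4)·1 = 1 ✓
b·c: (-1/4)·(-2) = 1/2 ✓; 2 stages ⇒ order 2.

2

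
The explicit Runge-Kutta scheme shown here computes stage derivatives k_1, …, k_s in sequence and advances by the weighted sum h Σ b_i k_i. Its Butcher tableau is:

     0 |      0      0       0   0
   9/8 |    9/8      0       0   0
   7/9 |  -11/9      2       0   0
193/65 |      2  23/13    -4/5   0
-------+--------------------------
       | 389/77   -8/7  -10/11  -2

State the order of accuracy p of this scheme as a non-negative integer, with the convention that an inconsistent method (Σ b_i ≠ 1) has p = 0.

b = (389/77, -8/7, -10/11, -2)
c = (0, 9/8, 7/9, 193/65)
Ac = (0, 0, 9/4, 6403/4680)
Σ b_i: 389/77·1 + (-8/7)·1 + (-10/11)·1 + (-2)·1 = 1 ✓
b·c: (-8/7)·9/8 + (-10/11)·7/9 + (-2)·193/65 = -357263/45045 ≠ 1/2 ⇒ order 1.

1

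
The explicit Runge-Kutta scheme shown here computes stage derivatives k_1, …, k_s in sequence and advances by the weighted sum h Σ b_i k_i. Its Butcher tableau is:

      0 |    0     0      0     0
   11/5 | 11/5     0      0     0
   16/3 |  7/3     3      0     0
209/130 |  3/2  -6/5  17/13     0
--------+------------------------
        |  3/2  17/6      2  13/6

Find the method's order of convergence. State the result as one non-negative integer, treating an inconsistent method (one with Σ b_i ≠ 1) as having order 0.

b = (3/2, 17/6, 2, 13/6)
c = (0, 11/5, 16/3, 209/130)
Ac = (0, 0, 33/5, 4226/975)
Σ b_i: 3/2·1 + 17/6·1 + 2·1 + 13/6·1 = 17/2 ≠ 1 ⇒ order 0.

0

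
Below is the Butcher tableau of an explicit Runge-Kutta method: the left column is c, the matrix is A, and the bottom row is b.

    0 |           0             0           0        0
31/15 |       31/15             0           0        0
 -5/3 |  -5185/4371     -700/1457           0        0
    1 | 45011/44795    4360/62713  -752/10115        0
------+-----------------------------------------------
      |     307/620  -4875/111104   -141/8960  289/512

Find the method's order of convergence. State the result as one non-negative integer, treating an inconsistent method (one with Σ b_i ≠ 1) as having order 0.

4

b = (307/620, -4875/111104, -141/8960, 289/512)
c = (0, 31/15, -5/3, 1)
Ac = (0, 0, -140/141, 232/867)
Σ b_i: 307/620·1 + (-4875/111104)·1 + (-141/8960)·1 + 289/512·1 = 1 ✓
b·c: (-4875/111104)·31/15 + (-141/8960)·(-5/3) + 289/512·1 = 1/2 ✓
b·c²: (-4875/111104)·961/225 + (-141/8960)·25/9 + 289/512·1 = 1/3 ✓
b·Ac: (-141/8960)·(-140/141) + 289/512·232/867 = 1/6 ✓
b·c³: (-4875/111104)·29791/3375 + (-141/8960)·(-125/27) + 289/512·1 = 1/4 ✓
b·(c∘Ac): (-141/8960)·700/423 + 289/512·232/867 = 1/8 ✓
b·Ac²: (-141/8960)·(-868/423) + 289/512·392/4335 = 1/12 ✓
b·A²c: 289/512·64/867 = 1/24 ✓; 4 stages ⇒ order 4.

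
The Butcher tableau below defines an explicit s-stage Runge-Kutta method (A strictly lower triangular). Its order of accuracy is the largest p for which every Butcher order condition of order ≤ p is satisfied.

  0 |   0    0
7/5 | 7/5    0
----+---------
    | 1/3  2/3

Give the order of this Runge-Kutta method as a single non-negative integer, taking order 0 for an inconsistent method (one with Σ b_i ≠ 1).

1

b = (1/3, 2/3)
c = (0, 7/5)
Σ b_i: 1/3·1 + 2/3·1 = 1 ✓
b·c: 2/3·7/5 = 14/15 ≠ 1/2 ⇒ order 1.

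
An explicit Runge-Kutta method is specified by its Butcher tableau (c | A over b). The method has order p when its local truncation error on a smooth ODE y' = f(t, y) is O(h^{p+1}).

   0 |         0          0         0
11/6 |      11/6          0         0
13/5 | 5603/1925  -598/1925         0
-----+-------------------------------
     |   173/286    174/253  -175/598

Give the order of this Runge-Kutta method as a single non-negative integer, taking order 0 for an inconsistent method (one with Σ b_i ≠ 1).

b = (173/286, 174/253, -175/598)
c = (0, 11/6, 13/5)
Ac = (0, 0, -299/525)
Σ b_i: 173/286·1 + 174/253·1 + (-175/598)·1 = 1 ✓
b·c: 174/253·11/6 + (-175/598)·13/5 = 1/2 ✓
b·c²: 174/253·121/36 + (-175/598)·169/25 = 1/3 ✓
b·Ac: (-175/598)·(-299/525) = 1/6 ✓; 3 stages ⇒ order 3.

3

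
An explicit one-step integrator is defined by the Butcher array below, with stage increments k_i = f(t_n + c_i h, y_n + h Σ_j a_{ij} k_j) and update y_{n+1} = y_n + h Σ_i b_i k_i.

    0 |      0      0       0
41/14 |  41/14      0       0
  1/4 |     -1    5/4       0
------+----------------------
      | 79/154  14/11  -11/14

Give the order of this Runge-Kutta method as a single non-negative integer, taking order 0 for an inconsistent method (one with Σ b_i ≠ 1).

1

b = (79/154, 14/11, -11/14)
c = (0, 41/14, 1/4)
Ac = (0, 0, 205/56)
Σ b_i: 79/154·1 + 14/11·1 + (-11/14)·1 = 1 ✓
b·c: 14/11·41/14 + (-11/14)·1/4 = 2175/616 ≠ 1/2 ⇒ order 1.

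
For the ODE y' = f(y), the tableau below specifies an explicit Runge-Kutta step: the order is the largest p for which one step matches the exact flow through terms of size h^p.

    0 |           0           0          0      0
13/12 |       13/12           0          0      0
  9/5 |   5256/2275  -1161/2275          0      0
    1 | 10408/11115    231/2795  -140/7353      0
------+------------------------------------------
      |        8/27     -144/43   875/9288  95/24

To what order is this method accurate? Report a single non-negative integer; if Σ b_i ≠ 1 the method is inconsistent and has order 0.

b = (8/27, -144/43, 875/9288, 95/24)
c = (0, 13/12, 9/5, 1)
Ac = (0, 0, -387/700, 21/380)
Σ b_i: 8/27·1 + (-144/43)·1 + 875/9288·1 + 95/24·1 = 1 ✓
b·c: (-144/43)·13/12 + 875/9288·9/5 + 95/24·1 = 1/2 ✓
b·c²: (-144/43)·169/144 + 875/9288·81/25 + 95/24·1 = 1/3 ✓
b·Ac: 875/9288·(-387/700) + 95/24·21/380 = 1/6 ✓
b·c³: (-144/43)·2197/1728 + 875/9288·729/125 + 95/24·1 = 1/4 ✓
b·(c∘Ac): 875/9288·(-3483/3500) + 95/24·21/380 = 1/8 ✓
b·Ac²: 875/9288·(-1677/2800) + 95/24·161/4560 = 1/12 ✓
b·A²c: 95/24·1/95 = 1/24 ✓; 4 stages ⇒ order 4.

4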